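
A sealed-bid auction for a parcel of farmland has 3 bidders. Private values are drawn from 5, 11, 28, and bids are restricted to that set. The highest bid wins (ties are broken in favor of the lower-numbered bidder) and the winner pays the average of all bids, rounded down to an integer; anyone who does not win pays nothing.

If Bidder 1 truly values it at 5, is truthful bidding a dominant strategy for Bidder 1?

Check each profile of the others' bids and compare truth against every alternative bid.
Others bid (11, 11): truth gives 0, best alternative gives -6.
Others bid (5, 11): truth gives 0, best alternative gives -4.
Others bid (11, 5): truth gives 0, best alternative gives -4.
Others bid (5, 5): truth gives 0, best alternative gives -2.
Others bid (5, 28): truth gives 0, best alternative gives 0.
Others bid (11, 28): truth gives 0, best alternative gives 0.
(Remaining 3 profiles checked similarly; truth is weakly best in each.)
In every case the truthful bid is at least as good as any alternative, so it is a dominant strategy.

Yes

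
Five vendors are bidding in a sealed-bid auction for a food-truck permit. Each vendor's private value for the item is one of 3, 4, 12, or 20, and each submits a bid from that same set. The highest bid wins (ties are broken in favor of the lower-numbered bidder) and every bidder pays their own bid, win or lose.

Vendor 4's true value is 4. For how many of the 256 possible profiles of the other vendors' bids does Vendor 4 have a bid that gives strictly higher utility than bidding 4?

Others bid (3, 3, 3, 12): truth gives -4; bid 3 gives -3 > -4. Violating.
Others bid (3, 3, 3, 20): truth gives -4; bid 3 gives -3 > -4. Violating.
Others bid (3, 3, 4, 3): truth gives -4; bid 3 gives -3 > -4. Violating.
Others bid (3, 3, 4, 4): truth gives -4; bid 3 gives -3 > -4. Violating.
Others bid (3, 3, 3, 3): truth gives 0; no alternative beats it.
Others bid (3, 3, 3, 4): truth gives 0; no alternative beats it.
(Checking all 256 profiles: 254 have a profitable deviation, 2 do not.)

254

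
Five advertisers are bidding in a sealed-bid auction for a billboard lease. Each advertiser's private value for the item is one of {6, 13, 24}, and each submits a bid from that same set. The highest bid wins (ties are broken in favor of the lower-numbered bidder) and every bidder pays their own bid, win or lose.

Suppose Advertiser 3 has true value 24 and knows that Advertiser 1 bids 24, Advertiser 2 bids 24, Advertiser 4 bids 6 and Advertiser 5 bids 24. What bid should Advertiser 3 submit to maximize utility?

6

Bid 6: loses but pays 6, utility -6.
Bid 13: loses but pays 13, utility -13.
Bid 24: loses but pays 24, utility -24.
The best choice is 6 with utility -6.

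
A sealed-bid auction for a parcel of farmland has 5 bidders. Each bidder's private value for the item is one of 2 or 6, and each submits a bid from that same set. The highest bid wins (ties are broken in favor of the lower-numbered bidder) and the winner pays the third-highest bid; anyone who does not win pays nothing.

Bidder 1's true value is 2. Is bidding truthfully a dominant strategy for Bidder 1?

Check each profile of the others' bids and compare truth against every alternative bid.
Others bid (2, 2, 6, 6): truth gives 0, best alternative gives -4.
Others bid (2, 6, 2, 6): truth gives 0, best alternative gives -4.
Others bid (2, 6, 6, 2): truth gives 0, best alternative gives -4.
Others bid (2, 6, 6, 6): truth gives 0, best alternative gives -4.
Others bid (6, 2, 2, 6): truth gives 0, best alternative gives -4.
Others bid (6, 2, 6, 2): truth gives 0, best alternative gives -4.
(Remaining 10 profiles checked similarly; truth is weakly best in each.)
In every case the truthful bid is at least as good as any alternative, so it is a dominant strategy.

Yes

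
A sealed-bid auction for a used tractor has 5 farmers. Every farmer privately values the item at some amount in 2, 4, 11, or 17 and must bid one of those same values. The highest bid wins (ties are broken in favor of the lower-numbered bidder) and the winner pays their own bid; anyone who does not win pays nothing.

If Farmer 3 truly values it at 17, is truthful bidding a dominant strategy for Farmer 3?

Consider the case where Farmer 1 bids 2, Farmer 2 bids 2, Farmer 4 bids 2 and Farmer 5 bids 2.
Truthful bid 17: wins, pays 17, utility 17 - 17 = 0.
Bid 4 instead: wins, pays 4, utility 17 - 4 = 13.
Since 13 > 0, bidding 4 is strictly better here, so truthful bidding is not dominant.

No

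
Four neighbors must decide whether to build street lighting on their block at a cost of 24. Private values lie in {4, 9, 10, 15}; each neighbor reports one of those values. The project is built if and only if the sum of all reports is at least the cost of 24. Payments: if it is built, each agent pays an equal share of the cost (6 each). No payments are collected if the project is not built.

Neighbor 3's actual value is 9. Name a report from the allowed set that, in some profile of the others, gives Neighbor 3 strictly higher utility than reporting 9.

15

Suppose Neighbor 1 reports 4, Neighbor 2 reports 4 and Neighbor 4 reports 4.
Report 9: project not built, utility 0.
Report 15: project built, pays 6, utility 9 - 6 = 3.
So reporting 15 beats truth here (3 > 0).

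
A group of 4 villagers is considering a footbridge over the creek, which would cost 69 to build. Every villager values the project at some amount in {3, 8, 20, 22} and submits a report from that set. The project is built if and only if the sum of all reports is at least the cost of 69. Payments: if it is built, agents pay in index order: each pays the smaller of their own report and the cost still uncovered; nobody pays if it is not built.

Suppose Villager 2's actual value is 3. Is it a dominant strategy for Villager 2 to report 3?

Yes

Check each profile of the others' reports and compare truth against every alternative report.
Others report (20, 20, 22): truth gives 0, best alternative gives -5.
Others report (20, 22, 20): truth gives 0, best alternative gives -5.
Others report (20, 22, 22): truth gives 0, best alternative gives -5.
Others report (22, 20, 20): truth gives 0, best alternative gives -5.
Others report (22, 20, 22): truth gives 0, best alternative gives -5.
Others report (22, 22, 20): truth gives 0, best alternative gives -5.
(Remaining 58 profiles checked similarly; truth is weakly best in each.)
In every case the truthful report is at least as good as any alternative, so it is a dominant strategy.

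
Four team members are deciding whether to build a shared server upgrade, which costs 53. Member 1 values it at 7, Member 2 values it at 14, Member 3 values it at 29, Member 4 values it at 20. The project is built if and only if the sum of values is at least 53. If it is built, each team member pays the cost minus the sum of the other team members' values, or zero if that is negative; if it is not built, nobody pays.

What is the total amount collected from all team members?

Total value 70 ≥ cost 53, so it is built.
Member 1: others sum to 63; max(0, 53 - 63) = 0.
Member 2: others sum to 56; max(0, 53 - 56) = 0.
Member 3: others sum to 41; max(0, 53 - 41) = 12.
Member 4: others sum to 50; max(0, 53 - 50) = 3.
Total collected = 0 + 0 + 12 + 3 = 15.

15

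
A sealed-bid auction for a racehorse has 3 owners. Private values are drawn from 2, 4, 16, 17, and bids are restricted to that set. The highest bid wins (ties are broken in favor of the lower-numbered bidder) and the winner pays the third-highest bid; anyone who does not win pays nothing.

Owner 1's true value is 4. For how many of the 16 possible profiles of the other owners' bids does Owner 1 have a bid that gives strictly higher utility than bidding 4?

4

Others bid (2, 16): truth gives 0; bid 16 gives 2 > 0. Violating.
Others bid (2, 17): truth gives 0; bid 17 gives 2 > 0. Violating.
Others bid (16, 2): truth gives 0; bid 16 gives 2 > 0. Violating.
Others bid (17, 2): truth gives 0; bid 17 gives 2 > 0. Violating.
Others bid (2, 2): truth gives 2; no alternative beats it.
Others bid (2, 4): truth gives 2; no alternative beats it.
(Checking all 16 profiles: 4 have a profitable deviation, 12 do not.)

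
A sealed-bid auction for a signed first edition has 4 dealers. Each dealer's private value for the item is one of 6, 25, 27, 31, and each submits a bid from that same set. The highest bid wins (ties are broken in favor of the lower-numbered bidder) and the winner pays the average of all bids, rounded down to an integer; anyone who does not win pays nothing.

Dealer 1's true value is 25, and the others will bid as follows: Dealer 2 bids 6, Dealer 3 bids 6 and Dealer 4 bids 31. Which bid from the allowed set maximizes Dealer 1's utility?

Bid 6: loses, pays 0, utility 0.
Bid 25: loses, pays 0, utility 0.
Bid 27: loses, pays 0, utility 0.
Bid 31: wins, pays 18, utility 25 - 18 = 7.
The best choice is 31 with utility 7.

31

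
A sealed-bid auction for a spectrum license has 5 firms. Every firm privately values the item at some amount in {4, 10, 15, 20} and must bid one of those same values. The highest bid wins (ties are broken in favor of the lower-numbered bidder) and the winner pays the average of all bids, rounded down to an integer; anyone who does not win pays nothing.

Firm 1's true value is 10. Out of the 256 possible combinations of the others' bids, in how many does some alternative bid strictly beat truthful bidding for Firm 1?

17

Others bid (4, 4, 4, 4): truth gives 5; bid 4 gives 6 > 5. Violating.
Others bid (4, 4, 4, 15): truth gives 0; bid 15 gives 2 > 0. Violating.
Others bid (4, 4, 10, 15): truth gives 0; bid 15 gives 1 > 0. Violating.
Others bid (4, 4, 15, 4): truth gives 0; bid 15 gives 2 > 0. Violating.
Others bid (4, 4, 4, 10): truth gives 4; no alternative beats it.
Others bid (4, 4, 4, 20): truth gives 0; no alternative beats it.
(Checking all 256 profiles: 17 have a profitable deviation, 239 do not.)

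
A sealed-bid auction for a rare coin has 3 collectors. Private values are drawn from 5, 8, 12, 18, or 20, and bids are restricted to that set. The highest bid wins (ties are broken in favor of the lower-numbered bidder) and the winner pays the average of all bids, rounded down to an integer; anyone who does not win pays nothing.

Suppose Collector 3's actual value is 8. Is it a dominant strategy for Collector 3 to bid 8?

Check each profile of the others' bids and compare truth against every alternative bid.
Others bid (5, 5): truth gives 2, best alternative gives 1.
Others bid (5, 8): truth gives 0, best alternative gives 0.
Others bid (5, 12): truth gives 0, best alternative gives 0.
Others bid (5, 18): truth gives 0, best alternative gives 0.
Others bid (5, 20): truth gives 0, best alternative gives 0.
Others bid (8, 5): truth gives 0, best alternative gives 0.
(Remaining 19 profiles checked similarly; truth is weakly best in each.)
In every case the truthful bid is at least as good as any alternative, so it is a dominant strategy.

Yes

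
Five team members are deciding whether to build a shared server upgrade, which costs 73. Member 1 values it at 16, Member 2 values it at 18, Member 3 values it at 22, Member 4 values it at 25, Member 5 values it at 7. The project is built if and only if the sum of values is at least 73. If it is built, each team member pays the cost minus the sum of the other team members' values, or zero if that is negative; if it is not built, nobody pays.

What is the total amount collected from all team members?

21

Total value 88 ≥ cost 73, so it is built.
Member 1: others sum to 72; max(0, 73 - 72) = 1.
Member 2: others sum to 70; max(0, 73 - 70) = 3.
Member 3: others sum to 66; max(0, 73 - 66) = 7.
Member 4: others sum to 63; max(0, 73 - 63) = 10.
Member 5: others sum to 81; max(0, 73 - 81) = 0.
Total collected = 1 + 3 + 7 + 10 + 0 = 21.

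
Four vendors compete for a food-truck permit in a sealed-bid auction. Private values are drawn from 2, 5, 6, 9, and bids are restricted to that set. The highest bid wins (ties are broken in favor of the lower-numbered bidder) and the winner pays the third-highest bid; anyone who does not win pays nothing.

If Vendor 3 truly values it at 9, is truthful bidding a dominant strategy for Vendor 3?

Yes

Check each profile of the others' bids and compare truth against every alternative bid.
Others bid (2, 2, 9): truth gives 7, best alternative gives 0.
Others bid (2, 6, 2): truth gives 7, best alternative gives 0.
Others bid (6, 2, 2): truth gives 7, best alternative gives 0.
Others bid (2, 5, 9): truth gives 4, best alternative gives 0.
Others bid (2, 6, 5): truth gives 4, best alternative gives 0.
Others bid (5, 2, 9): truth gives 4, best alternative gives 0.
(Remaining 58 profiles checked similarly; truth is weakly best in each.)
In every case the truthful bid is at least as good as any alternative, so it is a dominant strategy.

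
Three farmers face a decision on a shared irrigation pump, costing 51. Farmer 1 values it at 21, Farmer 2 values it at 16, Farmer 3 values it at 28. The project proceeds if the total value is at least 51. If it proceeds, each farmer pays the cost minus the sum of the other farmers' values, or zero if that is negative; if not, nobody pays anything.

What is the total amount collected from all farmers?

Total value 65 ≥ cost 51, so it is built.
Farmer 1: others sum to 44; max(0, 51 - 44) = 7.
Farmer 2: others sum to 49; max(0, 51 - 49) = 2.
Farmer 3: others sum to 37; max(0, 51 - 37) = 14.
Total collected = 7 + 2 + 14 = 23.

23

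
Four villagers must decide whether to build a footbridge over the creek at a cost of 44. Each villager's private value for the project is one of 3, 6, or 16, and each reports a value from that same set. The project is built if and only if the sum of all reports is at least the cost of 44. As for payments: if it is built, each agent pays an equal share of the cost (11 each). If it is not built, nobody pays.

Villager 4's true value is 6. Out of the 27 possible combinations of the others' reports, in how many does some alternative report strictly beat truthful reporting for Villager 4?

Others report (6, 16, 16): truth gives -5; report 3 gives 0 > -5. Violating.
Others report (16, 6, 16): truth gives -5; report 3 gives 0 > -5. Violating.
Others report (16, 16, 6): truth gives -5; report 3 gives 0 > -5. Violating.
Others report (3, 3, 3): truth gives 0; no alternative beats it.
Others report (3, 3, 6): truth gives 0; no alternative beats it.
(Checking all 27 profiles: 3 have a profitable deviation, 24 do not.)

3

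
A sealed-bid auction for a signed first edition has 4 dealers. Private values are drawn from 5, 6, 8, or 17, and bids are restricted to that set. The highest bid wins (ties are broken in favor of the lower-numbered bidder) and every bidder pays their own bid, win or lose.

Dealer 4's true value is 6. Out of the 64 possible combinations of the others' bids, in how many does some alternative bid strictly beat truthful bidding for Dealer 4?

Others bid (5, 5, 6): truth gives -6; bid 8 gives -2 > -6. Violating.
Others bid (5, 5, 8): truth gives -6; bid 5 gives -5 > -6. Violating.
Others bid (5, 5, 17): truth gives -6; bid 5 gives -5 > -6. Violating.
Others bid (5, 6, 5): truth gives -6; bid 8 gives -2 > -6. Violating.
Others bid (5, 5, 5): truth gives 0; no alternative beats it.
(Checking all 64 profiles: 63 have a profitable deviation, 1 does not.)

63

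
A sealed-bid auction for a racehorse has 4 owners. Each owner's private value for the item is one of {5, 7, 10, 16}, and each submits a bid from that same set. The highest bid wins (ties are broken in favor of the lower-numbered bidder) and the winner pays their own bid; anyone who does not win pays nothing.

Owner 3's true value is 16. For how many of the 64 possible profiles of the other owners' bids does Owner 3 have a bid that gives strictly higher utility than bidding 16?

Others bid (5, 5, 5): truth gives 0; bid 7 gives 9 > 0. Violating.
Others bid (5, 5, 7): truth gives 0; bid 7 gives 9 > 0. Violating.
Others bid (5, 5, 10): truth gives 0; bid 10 gives 6 > 0. Violating.
Others bid (5, 7, 5): truth gives 0; bid 10 gives 6 > 0. Violating.
Others bid (5, 5, 16): truth gives 0; no alternative beats it.
Others bid (5, 7, 16): truth gives 0; no alternative beats it.
(Checking all 64 profiles: 12 have a profitable deviation, 52 do not.)

12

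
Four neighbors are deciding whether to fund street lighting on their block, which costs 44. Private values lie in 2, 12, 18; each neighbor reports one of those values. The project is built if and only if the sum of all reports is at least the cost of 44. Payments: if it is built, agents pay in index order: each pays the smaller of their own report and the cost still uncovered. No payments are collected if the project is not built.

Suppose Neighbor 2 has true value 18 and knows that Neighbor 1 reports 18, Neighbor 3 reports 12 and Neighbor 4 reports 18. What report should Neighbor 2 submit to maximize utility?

2

Report 2: project built, pays 2, utility 18 - 2 = 16.
Report 12: project built, pays 12, utility 18 - 12 = 6.
Report 18: project built, pays 18, utility 18 - 18 = 0.
The best choice is 2 with utility 16.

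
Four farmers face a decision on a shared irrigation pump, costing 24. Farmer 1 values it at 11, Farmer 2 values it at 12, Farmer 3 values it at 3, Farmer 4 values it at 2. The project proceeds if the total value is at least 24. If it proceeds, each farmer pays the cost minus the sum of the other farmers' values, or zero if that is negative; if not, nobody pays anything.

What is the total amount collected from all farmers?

15

Total value 28 ≥ cost 24, so it is built.
Farmer 1: others sum to 17; max(0, 24 - 17) = 7.
Farmer 2: others sum to 16; max(0, 24 - 16) = 8.
Farmer 3: others sum to 25; max(0, 24 - 25) = 0.
Farmer 4: others sum to 26; max(0, 24 - 26) = 0.
Total collected = 7 + 8 + 0 + 0 = 15.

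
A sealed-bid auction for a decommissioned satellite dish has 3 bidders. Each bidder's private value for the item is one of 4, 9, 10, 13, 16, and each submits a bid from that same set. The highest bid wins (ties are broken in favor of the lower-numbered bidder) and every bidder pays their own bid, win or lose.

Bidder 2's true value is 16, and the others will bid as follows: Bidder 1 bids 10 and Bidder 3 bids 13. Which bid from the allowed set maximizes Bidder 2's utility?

Bid 4: loses but pays 4, utility -4.
Bid 9: loses but pays 9, utility -9.
Bid 10: loses but pays 10, utility -10.
Bid 13: wins, pays 13, utility 16 - 13 = 3.
Bid 16: wins, pays 16, utility 16 - 16 = 0.
The best choice is 13 with utility 3.

13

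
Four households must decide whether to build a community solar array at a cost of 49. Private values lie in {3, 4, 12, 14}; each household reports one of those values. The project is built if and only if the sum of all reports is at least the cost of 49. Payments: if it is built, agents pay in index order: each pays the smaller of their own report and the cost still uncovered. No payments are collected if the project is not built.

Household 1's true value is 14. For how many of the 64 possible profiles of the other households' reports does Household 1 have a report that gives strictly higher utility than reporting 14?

Others report (12, 12, 14): truth gives 0; report 12 gives 2 > 0. Violating.
Others report (12, 14, 12): truth gives 0; report 12 gives 2 > 0. Violating.
Others report (12, 14, 14): truth gives 0; report 12 gives 2 > 0. Violating.
Others report (14, 12, 12): truth gives 0; report 12 gives 2 > 0. Violating.
Others report (3, 3, 3): truth gives 0; no alternative beats it.
Others report (3, 3, 4): truth gives 0; no alternative beats it.
(Checking all 64 profiles: 7 have a profitable deviation, 57 do not.)

7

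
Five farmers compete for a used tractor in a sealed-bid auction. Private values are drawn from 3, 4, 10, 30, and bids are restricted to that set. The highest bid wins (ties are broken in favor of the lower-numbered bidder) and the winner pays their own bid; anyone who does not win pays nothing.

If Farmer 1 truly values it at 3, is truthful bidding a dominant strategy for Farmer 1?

Yes

Check each profile of the others' bids and compare truth against every alternative bid.
Others bid (3, 3, 3, 3): truth gives 0, best alternative gives -1.
Others bid (3, 3, 3, 4): truth gives 0, best alternative gives -1.
Others bid (3, 3, 4, 3): truth gives 0, best alternative gives -1.
Others bid (3, 3, 4, 4): truth gives 0, best alternative gives -1.
Others bid (3, 4, 3, 3): truth gives 0, best alternative gives -1.
Others bid (3, 4, 3, 4): truth gives 0, best alternative gives -1.
(Remaining 250 profiles checked similarly; truth is weakly best in each.)
In every case the truthful bid is at least as good as any alternative, so it is a dominant strategy.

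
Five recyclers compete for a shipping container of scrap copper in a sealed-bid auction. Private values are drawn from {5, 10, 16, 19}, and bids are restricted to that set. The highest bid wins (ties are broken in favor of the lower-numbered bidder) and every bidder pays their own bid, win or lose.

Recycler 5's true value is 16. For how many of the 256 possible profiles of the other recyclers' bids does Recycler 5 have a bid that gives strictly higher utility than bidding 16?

Others bid (5, 5, 5, 5): truth gives 0; bid 10 gives 6 > 0. Violating.
Others bid (5, 5, 5, 16): truth gives -16; bid 19 gives -3 > -16. Violating.
Others bid (5, 5, 5, 19): truth gives -16; bid 5 gives -5 > -16. Violating.
Others bid (5, 5, 10, 16): truth gives -16; bid 19 gives -3 > -16. Violating.
Others bid (5, 5, 5, 10): truth gives 0; no alternative beats it.
Others bid (5, 5, 10, 5): truth gives 0; no alternative beats it.
(Checking all 256 profiles: 241 have a profitable deviation, 15 do not.)

241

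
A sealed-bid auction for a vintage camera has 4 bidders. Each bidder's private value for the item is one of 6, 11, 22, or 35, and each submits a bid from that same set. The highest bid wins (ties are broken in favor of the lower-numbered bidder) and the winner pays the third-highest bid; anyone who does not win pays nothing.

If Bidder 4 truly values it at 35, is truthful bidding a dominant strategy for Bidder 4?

Yes

Check each profile of the others' bids and compare truth against every alternative bid.
Others bid (6, 6, 22): truth gives 29, best alternative gives 0.
Others bid (6, 22, 6): truth gives 29, best alternative gives 0.
Others bid (22, 6, 6): truth gives 29, best alternative gives 0.
Others bid (6, 11, 22): truth gives 24, best alternative gives 0.
Others bid (6, 22, 11): truth gives 24, best alternative gives 0.
Others bid (11, 6, 22): truth gives 24, best alternative gives 0.
(Remaining 58 profiles checked similarly; truth is weakly best in each.)
In every case the truthful bid is at least as good as any alternative, so it is a dominant strategy.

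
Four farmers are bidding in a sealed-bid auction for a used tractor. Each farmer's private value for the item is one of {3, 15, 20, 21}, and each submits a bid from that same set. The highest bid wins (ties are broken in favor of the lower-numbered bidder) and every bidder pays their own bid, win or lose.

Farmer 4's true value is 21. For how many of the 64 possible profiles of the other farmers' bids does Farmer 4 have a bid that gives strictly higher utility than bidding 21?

Others bid (3, 3, 3): truth gives 0; bid 15 gives 6 > 0. Violating.
Others bid (3, 3, 15): truth gives 0; bid 20 gives 1 > 0. Violating.
Others bid (3, 3, 21): truth gives -21; bid 3 gives -3 > -21. Violating.
Others bid (3, 15, 3): truth gives 0; bid 20 gives 1 > 0. Violating.
Others bid (3, 3, 20): truth gives 0; no alternative beats it.
Others bid (3, 15, 20): truth gives 0; no alternative beats it.
(Checking all 64 profiles: 45 have a profitable deviation, 19 do not.)

45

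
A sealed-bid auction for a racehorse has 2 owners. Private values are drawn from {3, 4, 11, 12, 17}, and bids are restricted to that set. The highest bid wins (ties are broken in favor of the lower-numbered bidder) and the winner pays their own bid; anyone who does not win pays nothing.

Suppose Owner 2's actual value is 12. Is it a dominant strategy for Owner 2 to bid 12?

No

Consider the case where Owner 1 bids 3.
Truthful bid 12: wins, pays 12, utility 12 - 12 = 0.
Bid 4 instead: wins, pays 4, utility 12 - 4 = 8.
Since 8 > 0, bidding 4 is strictly better here, so truthful bidding is not dominant.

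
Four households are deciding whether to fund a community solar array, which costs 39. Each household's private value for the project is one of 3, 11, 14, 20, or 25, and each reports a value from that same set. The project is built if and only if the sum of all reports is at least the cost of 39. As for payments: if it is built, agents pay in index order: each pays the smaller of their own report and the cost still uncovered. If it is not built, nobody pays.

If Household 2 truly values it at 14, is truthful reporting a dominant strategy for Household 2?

No

Consider the case where Household 1 reports 3, Household 3 reports 3 and Household 4 reports 25.
Truthful report 14: project built, pays 14, utility 14 - 14 = 0.
Report 11 instead: project built, pays 11, utility 14 - 11 = 3.
Since 3 > 0, reporting 11 is strictly better here, so truthful reporting is not dominant.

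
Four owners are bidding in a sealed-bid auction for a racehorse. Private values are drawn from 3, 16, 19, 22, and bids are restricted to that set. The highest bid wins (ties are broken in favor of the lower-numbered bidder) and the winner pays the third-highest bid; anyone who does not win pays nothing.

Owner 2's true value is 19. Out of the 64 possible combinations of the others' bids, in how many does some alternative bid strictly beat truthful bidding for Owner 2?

12

Others bid (3, 3, 22): truth gives 0; bid 22 gives 16 > 0. Violating.
Others bid (3, 16, 22): truth gives 0; bid 22 gives 3 > 0. Violating.
Others bid (3, 22, 3): truth gives 0; bid 22 gives 16 > 0. Violating.
Others bid (3, 22, 16): truth gives 0; bid 22 gives 3 > 0. Violating.
Others bid (3, 3, 3): truth gives 16; no alternative beats it.
Others bid (3, 3, 16): truth gives 16; no alternative beats it.
(Checking all 64 profiles: 12 have a profitable deviation, 52 do not.)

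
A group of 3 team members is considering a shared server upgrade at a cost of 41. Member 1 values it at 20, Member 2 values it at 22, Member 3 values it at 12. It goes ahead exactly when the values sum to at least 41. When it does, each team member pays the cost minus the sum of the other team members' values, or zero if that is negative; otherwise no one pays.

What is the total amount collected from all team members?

16

Total value 54 ≥ cost 41, so it is built.
Member 1: others sum to 34; max(0, 41 - 34) = 7.
Member 2: others sum to 32; max(0, 41 - 32) = 9.
Member 3: others sum to 42; max(0, 41 - 42) = 0.
Total collected = 7 + 9 + 0 = 16.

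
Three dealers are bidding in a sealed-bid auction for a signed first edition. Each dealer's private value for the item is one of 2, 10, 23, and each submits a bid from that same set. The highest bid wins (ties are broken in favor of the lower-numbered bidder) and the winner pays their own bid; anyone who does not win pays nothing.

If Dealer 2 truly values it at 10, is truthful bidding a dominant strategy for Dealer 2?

Yes

Check each profile of the others' bids and compare truth against every alternative bid.
Others bid (2, 2): truth gives 0, best alternative gives 0.
Others bid (2, 10): truth gives 0, best alternative gives 0.
Others bid (2, 23): truth gives 0, best alternative gives 0.
Others bid (10, 2): truth gives 0, best alternative gives 0.
Others bid (10, 10): truth gives 0, best alternative gives 0.
Others bid (10, 23): truth gives 0, best alternative gives 0.
(Remaining 3 profiles checked similarly; truth is weakly best in each.)
In every case the truthful bid is at least as good as any alternative, so it is a dominant strategy.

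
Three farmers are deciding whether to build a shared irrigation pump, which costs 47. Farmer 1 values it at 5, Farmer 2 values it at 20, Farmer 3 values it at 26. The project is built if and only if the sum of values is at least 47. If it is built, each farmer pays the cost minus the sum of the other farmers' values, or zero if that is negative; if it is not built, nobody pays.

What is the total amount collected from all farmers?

39

Total value 51 ≥ cost 47, so it is built.
Farmer 1: others sum to 46; max(0, 47 - 46) = 1.
Farmer 2: others sum to 31; max(0, 47 - 31) = 16.
Farmer 3: others sum to 25; max(0, 47 - 25) = 22.
Total collected = 1 + 16 + 22 = 39.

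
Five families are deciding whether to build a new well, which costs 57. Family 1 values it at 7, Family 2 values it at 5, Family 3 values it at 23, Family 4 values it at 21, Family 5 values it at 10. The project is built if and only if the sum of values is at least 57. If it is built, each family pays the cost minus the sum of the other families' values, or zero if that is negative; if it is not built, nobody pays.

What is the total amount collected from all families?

27

Total value 66 ≥ cost 57, so it is built.
Family 1: others sum to 59; max(0, 57 - 59) = 0.
Family 2: others sum to 61; max(0, 57 - 61) = 0.
Family 3: others sum to 43; max(0, 57 - 43) = 14.
Family 4: others sum to 45; max(0, 57 - 45) = 12.
Family 5: others sum to 56; max(0, 57 - 56) = 1.
Total collected = 0 + 0 + 14 + 12 + 1 = 27.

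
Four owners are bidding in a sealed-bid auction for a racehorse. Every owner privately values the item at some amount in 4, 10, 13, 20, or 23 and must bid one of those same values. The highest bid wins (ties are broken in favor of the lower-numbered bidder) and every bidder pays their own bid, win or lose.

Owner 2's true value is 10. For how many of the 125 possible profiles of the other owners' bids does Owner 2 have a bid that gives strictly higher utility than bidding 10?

Others bid (4, 4, 13): truth gives -10; bid 13 gives -3 > -10. Violating.
Others bid (4, 4, 20): truth gives -10; bid 4 gives -4 > -10. Violating.
Others bid (4, 4, 23): truth gives -10; bid 4 gives -4 > -10. Violating.
Others bid (4, 10, 13): truth gives -10; bid 13 gives -3 > -10. Violating.
Others bid (4, 4, 4): truth gives 0; no alternative beats it.
Others bid (4, 4, 10): truth gives 0; no alternative beats it.
(Checking all 125 profiles: 121 have a profitable deviation, 4 do not.)

121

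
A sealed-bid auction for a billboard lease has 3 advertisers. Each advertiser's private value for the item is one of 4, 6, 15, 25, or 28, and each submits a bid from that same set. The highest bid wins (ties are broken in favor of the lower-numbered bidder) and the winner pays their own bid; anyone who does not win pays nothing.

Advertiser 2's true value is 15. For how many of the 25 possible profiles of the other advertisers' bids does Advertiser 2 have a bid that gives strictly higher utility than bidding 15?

Others bid (4, 4): truth gives 0; bid 6 gives 9 > 0. Violating.
Others bid (4, 6): truth gives 0; bid 6 gives 9 > 0. Violating.
Others bid (4, 15): truth gives 0; no alternative beats it.
Others bid (4, 25): truth gives 0; no alternative beats it.
(Checking all 25 profiles: 2 have a profitable deviation, 23 do not.)

2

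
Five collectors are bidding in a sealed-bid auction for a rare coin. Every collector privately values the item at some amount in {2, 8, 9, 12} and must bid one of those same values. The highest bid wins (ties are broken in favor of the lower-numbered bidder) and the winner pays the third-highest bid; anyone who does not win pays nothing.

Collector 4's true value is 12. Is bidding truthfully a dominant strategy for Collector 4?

Yes

Check each profile of the others' bids and compare truth against every alternative bid.
Others bid (2, 2, 2, 12): truth gives 10, best alternative gives 0.
Others bid (2, 2, 9, 2): truth gives 10, best alternative gives 0.
Others bid (2, 9, 2, 2): truth gives 10, best alternative gives 0.
Others bid (9, 2, 2, 2): truth gives 10, best alternative gives 0.
Others bid (2, 2, 8, 12): truth gives 4, best alternative gives 0.
Others bid (2, 2, 9, 8): truth gives 4, best alternative gives 0.
(Remaining 250 profiles checked similarly; truth is weakly best in each.)
In every case the truthful bid is at least as good as any alternative, so it is a dominant strategy.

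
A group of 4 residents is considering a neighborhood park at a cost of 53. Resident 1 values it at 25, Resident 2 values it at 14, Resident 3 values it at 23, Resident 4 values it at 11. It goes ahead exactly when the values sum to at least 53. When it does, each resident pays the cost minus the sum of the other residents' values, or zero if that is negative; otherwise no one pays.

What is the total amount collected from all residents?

8

Total value 73 ≥ cost 53, so it is built.
Resident 1: others sum to 48; max(0, 53 - 48) = 5.
Resident 2: others sum to 59; max(0, 53 - 59) = 0.
Resident 3: others sum to 50; max(0, 53 - 50) = 3.
Resident 4: others sum to 62; max(0, 53 - 62) = 0.
Total collected = 5 + 0 + 3 + 0 = 8.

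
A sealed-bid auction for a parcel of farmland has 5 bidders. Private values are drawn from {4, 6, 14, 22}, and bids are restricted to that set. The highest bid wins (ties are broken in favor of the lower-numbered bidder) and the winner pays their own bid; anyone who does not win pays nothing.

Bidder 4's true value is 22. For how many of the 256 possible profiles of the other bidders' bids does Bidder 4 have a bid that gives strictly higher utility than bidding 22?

Others bid (4, 4, 4, 4): truth gives 0; bid 6 gives 16 > 0. Violating.
Others bid (4, 4, 4, 6): truth gives 0; bid 6 gives 16 > 0. Violating.
Others bid (4, 4, 4, 14): truth gives 0; bid 14 gives 8 > 0. Violating.
Others bid (4, 4, 6, 4): truth gives 0; bid 14 gives 8 > 0. Violating.
Others bid (4, 4, 4, 22): truth gives 0; no alternative beats it.
Others bid (4, 4, 6, 22): truth gives 0; no alternative beats it.
(Checking all 256 profiles: 24 have a profitable deviation, 232 do not.)

24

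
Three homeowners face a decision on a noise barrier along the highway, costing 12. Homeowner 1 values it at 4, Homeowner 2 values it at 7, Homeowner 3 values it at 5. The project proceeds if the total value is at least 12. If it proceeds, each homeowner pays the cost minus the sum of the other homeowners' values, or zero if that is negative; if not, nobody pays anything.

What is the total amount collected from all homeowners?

Total value 16 ≥ cost 12, so it is built.
Homeowner 1: others sum to 12; max(0, 12 - 12) = 0.
Homeowner 2: others sum to 9; max(0, 12 - 9) = 3.
Homeowner 3: others sum to 11; max(0, 12 - 11) = 1.
Total collected = 0 + 3 + 1 = 4.

4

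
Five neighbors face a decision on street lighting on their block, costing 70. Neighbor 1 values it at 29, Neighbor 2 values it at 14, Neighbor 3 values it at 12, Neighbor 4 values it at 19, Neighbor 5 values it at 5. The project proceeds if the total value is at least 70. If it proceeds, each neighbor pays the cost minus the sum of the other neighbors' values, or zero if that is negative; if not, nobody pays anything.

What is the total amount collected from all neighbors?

Total value 79 ≥ cost 70, so it is built.
Neighbor 1: others sum to 50; max(0, 70 - 50) = 20.
Neighbor 2: others sum to 65; max(0, 70 - 65) = 5.
Neighbor 3: others sum to 67; max(0, 70 - 67) = 3.
Neighbor 4: others sum to 60; max(0, 70 - 60) = 10.
Neighbor 5: others sum to 74; max(0, 70 - 74) = 0.
Total collected = 20 + 5 + 3 + 10 + 0 = 38.

38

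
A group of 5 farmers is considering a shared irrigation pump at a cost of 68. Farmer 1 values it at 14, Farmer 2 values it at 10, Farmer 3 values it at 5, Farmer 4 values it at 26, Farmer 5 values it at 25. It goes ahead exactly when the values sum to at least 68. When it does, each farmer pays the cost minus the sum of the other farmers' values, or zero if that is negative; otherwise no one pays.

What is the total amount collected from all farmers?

29

Total value 80 ≥ cost 68, so it is built.
Farmer 1: others sum to 66; max(0, 68 - 66) = 2.
Farmer 2: others sum to 70; max(0, 68 - 70) = 0.
Farmer 3: others sum to 75; max(0, 68 - 75) = 0.
Farmer 4: others sum to 54; max(0, 68 - 54) = 14.
Farmer 5: others sum to 55; max(0, 68 - 55) = 13.
Total collected = 2 + 0 + 0 + 14 + 13 = 29.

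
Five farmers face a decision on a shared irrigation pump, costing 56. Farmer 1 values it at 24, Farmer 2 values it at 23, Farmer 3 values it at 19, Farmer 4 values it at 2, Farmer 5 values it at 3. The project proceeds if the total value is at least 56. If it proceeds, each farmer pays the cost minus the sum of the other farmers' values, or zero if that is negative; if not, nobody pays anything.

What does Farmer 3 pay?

Total value 71 ≥ cost 56, so the project is built.
The other farmers' values sum to 52.
Cost minus that sum is 56 - 52 = 4.

4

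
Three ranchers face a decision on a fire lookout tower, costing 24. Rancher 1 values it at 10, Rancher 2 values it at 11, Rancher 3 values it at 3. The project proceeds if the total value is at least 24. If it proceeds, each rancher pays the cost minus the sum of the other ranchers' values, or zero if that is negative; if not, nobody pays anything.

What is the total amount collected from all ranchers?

24

Total value 24 ≥ cost 24, so it is built.
Rancher 1: others sum to 14; max(0, 24 - 14) = 10.
Rancher 2: others sum to 13; max(0, 24 - 13) = 11.
Rancher 3: others sum to 21; max(0, 24 - 21) = 3.
Total collected = 10 + 11 + 3 = 24.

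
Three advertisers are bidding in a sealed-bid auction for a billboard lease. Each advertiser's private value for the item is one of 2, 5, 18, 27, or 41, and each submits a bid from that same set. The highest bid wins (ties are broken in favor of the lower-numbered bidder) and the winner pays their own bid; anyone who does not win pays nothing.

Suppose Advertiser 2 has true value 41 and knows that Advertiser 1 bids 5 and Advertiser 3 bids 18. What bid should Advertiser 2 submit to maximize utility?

Bid 2: loses, pays 0, utility 0.
Bid 5: loses, pays 0, utility 0.
Bid 18: wins, pays 18, utility 41 - 18 = 23.
Bid 27: wins, pays 27, utility 41 - 27 = 14.
Bid 41: wins, pays 41, utility 41 - 41 = 0.
The best choice is 18 with utility 23.

18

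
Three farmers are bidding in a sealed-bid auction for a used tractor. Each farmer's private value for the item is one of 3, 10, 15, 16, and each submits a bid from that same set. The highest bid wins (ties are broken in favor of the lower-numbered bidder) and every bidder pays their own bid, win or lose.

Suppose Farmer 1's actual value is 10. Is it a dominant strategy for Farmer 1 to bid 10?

Consider the case where Farmer 2 bids 3 and Farmer 3 bids 3.
Truthful bid 10: wins, pays 10, utility 10 - 10 = 0.
Bid 3 instead: wins, pays 3, utility 10 - 3 = 7.
Since 7 > 0, bidding 3 is strictly better here, so truthful bidding is not dominant.

No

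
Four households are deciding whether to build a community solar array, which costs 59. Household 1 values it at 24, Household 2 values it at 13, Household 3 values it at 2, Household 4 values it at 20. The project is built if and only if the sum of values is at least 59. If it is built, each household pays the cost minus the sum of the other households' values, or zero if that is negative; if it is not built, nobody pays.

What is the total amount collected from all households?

Total value 59 ≥ cost 59, so it is built.
Household 1: others sum to 35; max(0, 59 - 35) = 24.
Household 2: others sum to 46; max(0, 59 - 46) = 13.
Household 3: others sum to 57; max(0, 59 - 57) = 2.
Household 4: others sum to 39; max(0, 59 - 39) = 20.
Total collected = 24 + 13 + 2 + 20 = 59.

59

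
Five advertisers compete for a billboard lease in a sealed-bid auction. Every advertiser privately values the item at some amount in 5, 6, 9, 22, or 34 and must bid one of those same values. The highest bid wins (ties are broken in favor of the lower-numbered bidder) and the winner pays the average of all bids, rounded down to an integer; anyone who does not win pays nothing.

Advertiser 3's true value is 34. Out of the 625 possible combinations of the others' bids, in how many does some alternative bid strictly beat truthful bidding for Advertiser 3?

144

Others bid (5, 5, 5, 5): truth gives 24; bid 6 gives 29 > 24. Violating.
Others bid (5, 5, 5, 6): truth gives 23; bid 6 gives 29 > 23. Violating.
Others bid (5, 5, 5, 9): truth gives 23; bid 9 gives 28 > 23. Violating.
Others bid (5, 5, 5, 22): truth gives 20; bid 22 gives 23 > 20. Violating.
Others bid (5, 5, 5, 34): truth gives 18; no alternative beats it.
Others bid (5, 5, 6, 34): truth gives 18; no alternative beats it.
(Checking all 625 profiles: 144 have a profitable deviation, 481 do not.)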